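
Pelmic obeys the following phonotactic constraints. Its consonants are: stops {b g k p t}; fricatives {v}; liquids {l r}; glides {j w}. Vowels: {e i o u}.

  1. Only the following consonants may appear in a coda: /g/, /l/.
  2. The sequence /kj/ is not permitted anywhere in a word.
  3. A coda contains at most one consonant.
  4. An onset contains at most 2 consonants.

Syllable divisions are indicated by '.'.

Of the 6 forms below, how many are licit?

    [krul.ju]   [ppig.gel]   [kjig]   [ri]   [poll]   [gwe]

4

[krul.ju] — σ1 onset /kr/ (2C), coda /l/ ok; σ2 onset /j/, coda /∅/ ok → licit
[ppig.gel] — σ1 onset /pp/ (2C), coda /g/ ok; σ2 onset /g/, coda /l/ ok → licit
[kjig] — violates constraint 2: contains banned sequence /kj/ → illicit
[ri] — σ1 onset /r/, coda /∅/ ok → licit
[poll] — violates constraint 3: syllable 1 coda /ll/ has 2 consonants (> 1) → illicit
[gwe] — σ1 onset /gw/ (2C), coda /∅/ ok → licit
Licit: [krul.ju], [ppig.gel], [ri], [gwe] → 4.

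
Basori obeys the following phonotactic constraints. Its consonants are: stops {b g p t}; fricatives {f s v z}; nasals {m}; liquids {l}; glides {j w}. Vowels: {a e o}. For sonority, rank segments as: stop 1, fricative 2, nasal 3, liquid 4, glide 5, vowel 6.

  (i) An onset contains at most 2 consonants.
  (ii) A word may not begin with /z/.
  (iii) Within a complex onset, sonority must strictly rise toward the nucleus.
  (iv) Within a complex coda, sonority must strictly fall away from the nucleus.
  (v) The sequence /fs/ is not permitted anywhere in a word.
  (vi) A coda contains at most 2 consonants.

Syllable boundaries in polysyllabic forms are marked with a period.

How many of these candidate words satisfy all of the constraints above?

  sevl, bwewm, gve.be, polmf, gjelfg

2

sevl — violates constraint (iv): syllable 1 coda /vl/: /v/ (fricative, 2) → /l/ (liquid, 4) does not fall → not permitted
bwewm — σ1 onset /bw/ (1→5 rises), coda /wm/ (5→3 falls) ok → permitted
gve.be — σ1 onset /gv/ (1→2 rises), coda /∅/ ok; σ2 onset /b/, coda /∅/ ok → permitted
polmf — violates constraint (vi): syllable 1 coda /lmf/ has 3 consonants (> 2) → not permitted
gjelfg — violates constraint (vi): syllable 1 coda /lfg/ has 3 consonants (> 2) → not permitted
Permitted: bwewm, gve.be → 2.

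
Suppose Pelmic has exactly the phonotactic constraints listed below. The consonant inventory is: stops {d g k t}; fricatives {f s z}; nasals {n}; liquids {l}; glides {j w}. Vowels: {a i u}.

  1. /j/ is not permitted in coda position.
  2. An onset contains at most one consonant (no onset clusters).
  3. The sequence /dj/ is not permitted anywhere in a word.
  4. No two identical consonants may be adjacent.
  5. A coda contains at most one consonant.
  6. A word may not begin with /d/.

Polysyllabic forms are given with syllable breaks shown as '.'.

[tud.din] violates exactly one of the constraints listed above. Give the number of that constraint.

[tud.din]: adjacent identical consonants /dd/.
This is a violation of constraint 4: "No two identical consonants may be adjacent."
The remaining constraints (1, 2, 3, 5, 6) are satisfied.

4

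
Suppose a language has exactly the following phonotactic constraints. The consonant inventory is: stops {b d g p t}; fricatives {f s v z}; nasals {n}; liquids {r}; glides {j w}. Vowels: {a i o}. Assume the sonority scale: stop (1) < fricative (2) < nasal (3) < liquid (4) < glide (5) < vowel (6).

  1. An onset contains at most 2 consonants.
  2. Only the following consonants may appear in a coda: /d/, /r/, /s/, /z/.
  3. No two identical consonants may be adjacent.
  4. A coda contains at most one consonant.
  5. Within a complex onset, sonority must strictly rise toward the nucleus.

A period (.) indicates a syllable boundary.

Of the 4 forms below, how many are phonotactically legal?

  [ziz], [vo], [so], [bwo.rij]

3

[ziz] — σ1 onset /z/, coda /z/ ok → phonotactically legal
[vo] — σ1 onset /v/, coda /∅/ ok → phonotactically legal
[so] — σ1 onset /s/, coda /∅/ ok → phonotactically legal
[bwo.rij] — violates constraint 2: syllable 2 coda contains /j/, which is not a licensed coda consonant → phonotactically illegal
Phonotactically legal: [ziz], [vo], [so] → 3.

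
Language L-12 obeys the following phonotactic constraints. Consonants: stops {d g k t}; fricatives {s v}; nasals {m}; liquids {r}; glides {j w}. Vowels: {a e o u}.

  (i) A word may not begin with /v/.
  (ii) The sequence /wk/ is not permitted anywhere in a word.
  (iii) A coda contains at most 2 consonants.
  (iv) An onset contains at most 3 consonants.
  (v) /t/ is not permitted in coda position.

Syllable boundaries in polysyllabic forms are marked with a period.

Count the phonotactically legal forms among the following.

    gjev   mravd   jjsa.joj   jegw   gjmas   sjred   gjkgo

6

gjev — σ1 onset /gj/ (2C), coda /v/ ok → phonotactically legal
mravd — σ1 onset /mr/ (2C), coda /vd/ (2C) ok → phonotactically legal
jjsa.joj — σ1 onset /jjs/ (3C), coda /∅/ ok; σ2 onset /j/, coda /j/ ok → phonotactically legal
jegw — σ1 onset /j/, coda /gw/ (2C) ok → phonotactically legal
gjmas — σ1 onset /gjm/ (3C), coda /s/ ok → phonotactically legal
sjred — σ1 onset /sjr/ (3C), coda /d/ ok → phonotactically legal
gjkgo — violates constraint (iv): syllable 1 onset /gjkg/ has 4 consonants (> 3) → phonotactically illegal
Phonotactically legal: gjev, mravd, jjsa.joj, jegw, gjmas, sjred → 6.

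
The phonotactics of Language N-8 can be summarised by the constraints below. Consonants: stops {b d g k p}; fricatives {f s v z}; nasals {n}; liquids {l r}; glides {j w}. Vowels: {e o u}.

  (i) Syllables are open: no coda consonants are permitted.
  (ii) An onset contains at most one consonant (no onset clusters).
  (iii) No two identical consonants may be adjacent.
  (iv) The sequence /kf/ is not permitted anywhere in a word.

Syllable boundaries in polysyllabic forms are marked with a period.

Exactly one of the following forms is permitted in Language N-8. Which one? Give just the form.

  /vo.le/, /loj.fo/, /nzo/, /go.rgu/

/vo.le/

/vo.le/ — σ1 onset /v/, coda /∅/ ok; σ2 onset /l/, coda /∅/ ok → permitted
/loj.fo/ — violates constraint (i): syllable 1 coda /j/ has 1 consonant (> 0) → not permitted
/nzo/ — violates constraint (ii): syllable 1 onset /nz/ has 2 consonants (> 1) → not permitted
/go.rgu/ — violates constraint (ii): syllable 2 onset /rg/ has 2 consonants (> 1) → not permitted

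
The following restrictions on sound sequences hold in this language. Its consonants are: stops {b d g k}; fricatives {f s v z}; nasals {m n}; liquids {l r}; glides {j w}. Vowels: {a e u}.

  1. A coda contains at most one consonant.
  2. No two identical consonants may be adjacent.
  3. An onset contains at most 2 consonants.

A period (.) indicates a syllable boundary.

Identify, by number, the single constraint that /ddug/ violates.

/ddug/: adjacent identical consonants /dd/.
This is a violation of constraint 2: "No two identical consonants may be adjacent."
The remaining constraints (1, 3) are satisfied.

2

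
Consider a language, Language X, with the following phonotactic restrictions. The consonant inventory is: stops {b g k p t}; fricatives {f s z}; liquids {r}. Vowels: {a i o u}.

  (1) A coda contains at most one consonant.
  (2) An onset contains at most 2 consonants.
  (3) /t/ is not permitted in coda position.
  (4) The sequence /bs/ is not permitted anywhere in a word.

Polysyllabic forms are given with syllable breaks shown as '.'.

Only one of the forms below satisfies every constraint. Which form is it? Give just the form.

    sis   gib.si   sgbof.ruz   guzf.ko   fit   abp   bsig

sis — σ1 onset /s/, coda /s/ ok → well-formed
gib.si — violates constraint 4: contains banned sequence /bs/ → ill-formed
sgbof.ruz — violates constraint 2: syllable 1 onset /sgb/ has 3 consonants (> 2) → ill-formed
guzf.ko — violates constraint 1: syllable 1 coda /zf/ has 2 consonants (> 1) → ill-formed
fit — violates constraint 3: syllable 1 coda contains /t/ → ill-formed
abp — violates constraint 1: syllable 1 coda /bp/ has 2 consonants (> 1) → ill-formed
bsig — violates constraint 4: contains banned sequence /bs/ → ill-formed

sis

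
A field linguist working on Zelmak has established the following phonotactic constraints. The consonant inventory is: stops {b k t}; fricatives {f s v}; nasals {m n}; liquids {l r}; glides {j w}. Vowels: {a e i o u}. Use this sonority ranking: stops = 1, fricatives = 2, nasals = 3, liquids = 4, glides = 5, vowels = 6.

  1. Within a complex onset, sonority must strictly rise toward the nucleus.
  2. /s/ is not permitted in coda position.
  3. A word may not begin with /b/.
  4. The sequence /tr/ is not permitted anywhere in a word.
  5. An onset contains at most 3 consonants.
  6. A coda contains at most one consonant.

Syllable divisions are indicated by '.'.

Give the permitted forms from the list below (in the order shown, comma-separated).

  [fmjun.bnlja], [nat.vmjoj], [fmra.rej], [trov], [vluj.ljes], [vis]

[nat.vmjoj], [fmra.rej]

[fmjun.bnlja] — violates constraint 5: syllable 2 onset /bnlj/ has 4 consonants (> 3) → not permitted
[nat.vmjoj] — σ1 onset /n/, coda /t/ ok; σ2 onset /vmj/ (2→3→5 rises), coda /j/ ok → permitted
[fmra.rej] — σ1 onset /fmr/ (2→3→4 rises), coda /∅/ ok; σ2 onset /r/, coda /j/ ok → permitted
[trov] — violates constraint 4: contains banned sequence /tr/ → not permitted
[vluj.ljes] — violates constraint 2: syllable 2 coda contains /s/ → not permitted
[vis] — violates constraint 2: syllable 1 coda contains /s/ → not permitted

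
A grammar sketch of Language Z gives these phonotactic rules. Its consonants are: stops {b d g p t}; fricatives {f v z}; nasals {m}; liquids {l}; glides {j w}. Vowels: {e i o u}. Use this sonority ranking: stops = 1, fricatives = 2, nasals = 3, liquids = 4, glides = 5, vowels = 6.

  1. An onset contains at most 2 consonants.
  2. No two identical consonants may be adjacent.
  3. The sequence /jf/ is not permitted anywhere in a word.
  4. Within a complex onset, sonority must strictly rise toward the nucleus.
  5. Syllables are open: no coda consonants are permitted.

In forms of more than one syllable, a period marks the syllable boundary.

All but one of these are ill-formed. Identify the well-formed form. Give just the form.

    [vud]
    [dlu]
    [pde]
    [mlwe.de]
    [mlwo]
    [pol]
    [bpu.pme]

[vud] — violates constraint 5: syllable 1 coda /d/ has 1 consonant (> 0) → ill-formed
[dlu] — σ1 onset /dl/ (1→4 rises), coda /∅/ ok → well-formed
[pde] — violates constraint 4: syllable 1 onset /pd/: /p/ (stop, 1) → /d/ (stop, 1) does not rise → ill-formed
[mlwe.de] — violates constraint 1: syllable 1 onset /mlw/ has 3 consonants (> 2) → ill-formed
[mlwo] — violates constraint 1: syllable 1 onset /mlw/ has 3 consonants (> 2) → ill-formed
[pol] — violates constraint 5: syllable 1 coda /l/ has 1 consonant (> 0) → ill-formed
[bpu.pme] — violates constraint 4: syllable 1 onset /bp/: /b/ (stop, 1) → /p/ (stop, 1) does not rise → ill-formed

[dlu]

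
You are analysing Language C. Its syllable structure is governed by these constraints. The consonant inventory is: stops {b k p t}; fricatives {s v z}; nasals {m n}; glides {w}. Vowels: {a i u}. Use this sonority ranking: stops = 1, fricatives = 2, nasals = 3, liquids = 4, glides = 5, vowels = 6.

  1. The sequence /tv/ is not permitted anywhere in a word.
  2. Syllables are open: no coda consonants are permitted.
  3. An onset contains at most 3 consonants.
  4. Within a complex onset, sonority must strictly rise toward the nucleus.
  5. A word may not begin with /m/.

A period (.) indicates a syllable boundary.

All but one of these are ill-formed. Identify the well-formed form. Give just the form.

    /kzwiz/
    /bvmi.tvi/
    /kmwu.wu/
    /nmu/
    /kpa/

/kzwiz/ — violates constraint 2: syllable 1 coda /z/ has 1 consonant (> 0) → ill-formed
/bvmi.tvi/ — violates constraint 1: contains banned sequence /tv/ → ill-formed
/kmwu.wu/ — σ1 onset /kmw/ (1→3→5 rises), coda /∅/ ok; σ2 onset /w/, coda /∅/ ok → well-formed
/nmu/ — violates constraint 4: syllable 1 onset /nm/: /n/ (nasal, 3) → /m/ (nasal, 3) does not rise → ill-formed
/kpa/ — violates constraint 4: syllable 1 onset /kp/: /k/ (stop, 1) → /p/ (stop, 1) does not rise → ill-formed

/kmwu.wu/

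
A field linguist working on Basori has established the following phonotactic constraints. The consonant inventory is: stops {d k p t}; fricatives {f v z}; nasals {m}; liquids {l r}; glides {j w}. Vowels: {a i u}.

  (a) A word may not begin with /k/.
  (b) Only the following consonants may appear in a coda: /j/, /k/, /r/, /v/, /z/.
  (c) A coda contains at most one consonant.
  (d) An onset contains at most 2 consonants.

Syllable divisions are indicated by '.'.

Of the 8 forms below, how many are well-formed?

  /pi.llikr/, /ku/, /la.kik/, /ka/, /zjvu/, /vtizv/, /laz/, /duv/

/pi.llikr/ — violates constraint (c): syllable 2 coda /kr/ has 2 consonants (> 1) → ill-formed
/ku/ — violates constraint (a): word begins with /k/ → ill-formed
/la.kik/ — σ1 onset /l/, coda /∅/ ok; σ2 onset /k/, coda /k/ ok → well-formed
/ka/ — violates constraint (a): word begins with /k/ → ill-formed
/zjvu/ — violates constraint (d): syllable 1 onset /zjv/ has 3 consonants (> 2) → ill-formed
/vtizv/ — violates constraint (c): syllable 1 coda /zv/ has 2 consonants (> 1) → ill-formed
/laz/ — σ1 onset /l/, coda /z/ ok → well-formed
/duv/ — σ1 onset /d/, coda /v/ ok → well-formed
Well-formed: /la.kik/, /laz/, /duv/ → 3.

3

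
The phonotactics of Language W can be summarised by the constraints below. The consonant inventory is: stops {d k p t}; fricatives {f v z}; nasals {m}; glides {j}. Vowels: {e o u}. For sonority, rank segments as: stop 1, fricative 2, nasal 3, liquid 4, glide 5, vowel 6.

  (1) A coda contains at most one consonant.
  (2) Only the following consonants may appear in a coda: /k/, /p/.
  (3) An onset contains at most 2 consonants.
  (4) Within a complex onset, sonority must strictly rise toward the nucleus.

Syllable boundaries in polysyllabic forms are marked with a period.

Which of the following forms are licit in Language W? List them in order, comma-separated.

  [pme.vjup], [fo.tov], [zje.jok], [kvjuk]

[pme.vjup] — σ1 onset /pm/ (1→3 rises), coda /∅/ ok; σ2 onset /vj/ (2→5 rises), coda /p/ ok → licit
[fo.tov] — violates constraint 2: syllable 2 coda contains /v/, which is not a licensed coda consonant → illicit
[zje.jok] — σ1 onset /zj/ (2→5 rises), coda /∅/ ok; σ2 onset /j/, coda /k/ ok → licit
[kvjuk] — violates constraint 3: syllable 1 onset /kvj/ has 3 consonants (> 2) → illicit

[pme.vjup], [zje.jok]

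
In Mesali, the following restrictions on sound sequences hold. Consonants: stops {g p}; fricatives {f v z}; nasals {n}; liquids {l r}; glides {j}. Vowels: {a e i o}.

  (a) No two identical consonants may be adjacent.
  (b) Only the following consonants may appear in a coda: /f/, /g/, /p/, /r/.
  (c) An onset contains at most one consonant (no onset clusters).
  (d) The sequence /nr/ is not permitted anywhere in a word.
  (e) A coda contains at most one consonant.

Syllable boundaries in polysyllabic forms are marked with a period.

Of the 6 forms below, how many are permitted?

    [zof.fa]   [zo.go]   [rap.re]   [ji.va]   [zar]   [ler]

[zof.fa] — violates constraint (a): adjacent identical consonants /ff/ → not permitted
[zo.go] — σ1 onset /z/, coda /∅/ ok; σ2 onset /g/, coda /∅/ ok → permitted
[rap.re] — σ1 onset /r/, coda /p/ ok; σ2 onset /r/, coda /∅/ ok → permitted
[ji.va] — σ1 onset /j/, coda /∅/ ok; σ2 onset /v/, coda /∅/ ok → permitted
[zar] — σ1 onset /z/, coda /r/ ok → permitted
[ler] — σ1 onset /l/, coda /r/ ok → permitted
Permitted: [zo.go], [rap.re], [ji.va], [zar], [ler] → 5.

5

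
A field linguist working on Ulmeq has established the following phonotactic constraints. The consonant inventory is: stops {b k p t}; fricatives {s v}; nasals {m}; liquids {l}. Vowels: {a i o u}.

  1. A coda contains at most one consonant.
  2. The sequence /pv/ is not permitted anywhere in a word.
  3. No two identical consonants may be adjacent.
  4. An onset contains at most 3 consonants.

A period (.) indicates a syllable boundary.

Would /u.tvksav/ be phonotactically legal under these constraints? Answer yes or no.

/u.tvksav/ — violates constraint 4: syllable 2 onset /tvks/ has 4 consonants (> 3) → phonotactically illegal

no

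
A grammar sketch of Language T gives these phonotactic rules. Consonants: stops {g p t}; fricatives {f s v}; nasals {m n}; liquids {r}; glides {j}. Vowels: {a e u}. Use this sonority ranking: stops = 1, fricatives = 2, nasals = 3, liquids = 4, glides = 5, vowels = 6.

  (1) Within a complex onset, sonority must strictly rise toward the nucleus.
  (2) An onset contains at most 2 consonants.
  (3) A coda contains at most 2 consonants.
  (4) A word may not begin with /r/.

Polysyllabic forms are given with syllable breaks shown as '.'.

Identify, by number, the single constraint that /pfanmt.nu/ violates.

3

/pfanmt.nu/: syllable 1 coda /nmt/ has 3 consonants (> 2).
This is a violation of constraint 3: "A coda contains at most 2 consonants."
The remaining constraints (1, 2, 4) are satisfied.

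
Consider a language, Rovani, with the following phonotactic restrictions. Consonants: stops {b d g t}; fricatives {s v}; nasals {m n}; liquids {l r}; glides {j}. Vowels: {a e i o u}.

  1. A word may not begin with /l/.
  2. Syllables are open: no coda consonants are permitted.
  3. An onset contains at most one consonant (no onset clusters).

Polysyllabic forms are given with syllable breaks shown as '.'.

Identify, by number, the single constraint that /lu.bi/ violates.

1

/lu.bi/: word begins with /l/.
This is a violation of constraint 1: "A word may not begin with /l/."
The remaining constraints (2, 3) are satisfied.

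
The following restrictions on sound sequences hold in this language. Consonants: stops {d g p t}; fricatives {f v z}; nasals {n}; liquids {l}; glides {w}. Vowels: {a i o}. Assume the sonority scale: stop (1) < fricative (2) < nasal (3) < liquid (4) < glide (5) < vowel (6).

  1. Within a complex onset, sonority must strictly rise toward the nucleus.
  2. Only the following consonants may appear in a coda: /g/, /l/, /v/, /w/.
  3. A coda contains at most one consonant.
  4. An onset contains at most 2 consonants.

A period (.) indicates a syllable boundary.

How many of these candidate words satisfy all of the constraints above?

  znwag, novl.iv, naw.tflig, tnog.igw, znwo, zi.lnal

znwag — violates constraint 4: syllable 1 onset /znw/ has 3 consonants (> 2) → ill-formed
novl.iv — violates constraint 3: syllable 1 coda /vl/ has 2 consonants (> 1) → ill-formed
naw.tflig — violates constraint 4: syllable 2 onset /tfl/ has 3 consonants (> 2) → ill-formed
tnog.igw — violates constraint 3: syllable 2 coda /gw/ has 2 consonants (> 1) → ill-formed
znwo — violates constraint 4: syllable 1 onset /znw/ has 3 consonants (> 2) → ill-formed
zi.lnal — violates constraint 1: syllable 2 onset /ln/: /l/ (liquid, 4) → /n/ (nasal, 3) does not rise → ill-formed
No form is well-formed → 0.

0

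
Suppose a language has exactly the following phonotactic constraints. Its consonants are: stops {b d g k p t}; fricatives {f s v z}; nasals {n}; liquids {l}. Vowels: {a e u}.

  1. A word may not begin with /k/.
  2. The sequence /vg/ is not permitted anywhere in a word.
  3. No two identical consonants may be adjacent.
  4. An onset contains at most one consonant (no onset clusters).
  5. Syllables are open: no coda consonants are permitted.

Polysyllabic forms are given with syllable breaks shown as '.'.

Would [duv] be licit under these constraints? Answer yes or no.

no

[duv] — violates constraint 5: syllable 1 coda /v/ has 1 consonant (> 0) → illicit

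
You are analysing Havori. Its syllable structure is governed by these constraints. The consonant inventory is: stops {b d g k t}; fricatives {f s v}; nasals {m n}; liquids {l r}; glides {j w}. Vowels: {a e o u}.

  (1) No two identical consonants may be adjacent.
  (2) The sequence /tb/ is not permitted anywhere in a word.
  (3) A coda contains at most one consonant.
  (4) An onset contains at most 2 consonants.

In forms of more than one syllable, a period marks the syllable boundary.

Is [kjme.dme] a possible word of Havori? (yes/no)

[kjme.dme] — violates constraint 4: syllable 1 onset /kjm/ has 3 consonants (> 2) → ill-formed

no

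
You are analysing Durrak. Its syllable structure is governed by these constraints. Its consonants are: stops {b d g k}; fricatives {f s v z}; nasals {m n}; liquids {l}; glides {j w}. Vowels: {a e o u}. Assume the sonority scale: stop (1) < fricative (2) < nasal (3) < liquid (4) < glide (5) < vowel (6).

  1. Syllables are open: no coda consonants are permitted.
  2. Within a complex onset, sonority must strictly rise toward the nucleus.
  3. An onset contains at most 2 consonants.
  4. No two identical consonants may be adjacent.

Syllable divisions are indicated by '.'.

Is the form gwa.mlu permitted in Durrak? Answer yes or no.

gwa.mlu — σ1 onset /gw/ (1→5 rises), coda /∅/ ok; σ2 onset /ml/ (3→4 rises), coda /∅/ ok → permitted

yes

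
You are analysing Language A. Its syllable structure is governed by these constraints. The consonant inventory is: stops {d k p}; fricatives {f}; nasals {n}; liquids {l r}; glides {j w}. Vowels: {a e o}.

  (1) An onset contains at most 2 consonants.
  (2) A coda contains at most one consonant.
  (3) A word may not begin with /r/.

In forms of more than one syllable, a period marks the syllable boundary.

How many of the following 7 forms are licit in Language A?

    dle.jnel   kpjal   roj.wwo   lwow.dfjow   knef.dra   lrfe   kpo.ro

3

dle.jnel — σ1 onset /dl/ (2C), coda /∅/ ok; σ2 onset /jn/ (2C), coda /l/ ok → licit
kpjal — violates constraint 1: syllable 1 onset /kpj/ has 3 consonants (> 2) → illicit
roj.wwo — violates constraint 3: word begins with /r/ → illicit
lwow.dfjow — violates constraint 1: syllable 2 onset /dfj/ has 3 consonants (> 2) → illicit
knef.dra — σ1 onset /kn/ (2C), coda /f/ ok; σ2 onset /dr/ (2C), coda /∅/ ok → licit
lrfe — violates constraint 1: syllable 1 onset /lrf/ has 3 consonants (> 2) → illicit
kpo.ro — σ1 onset /kp/ (2C), coda /∅/ ok; σ2 onset /r/, coda /∅/ ok → licit
Licit: dle.jnel, knef.dra, kpo.ro → 3.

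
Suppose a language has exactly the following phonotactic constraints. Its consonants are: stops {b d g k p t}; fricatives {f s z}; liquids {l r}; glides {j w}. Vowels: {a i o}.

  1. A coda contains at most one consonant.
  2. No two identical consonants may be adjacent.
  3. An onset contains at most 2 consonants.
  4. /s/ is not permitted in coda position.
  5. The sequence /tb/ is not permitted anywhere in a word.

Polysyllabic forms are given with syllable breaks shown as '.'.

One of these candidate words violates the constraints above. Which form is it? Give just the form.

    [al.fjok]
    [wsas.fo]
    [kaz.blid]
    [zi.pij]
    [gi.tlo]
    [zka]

[al.fjok] — σ1 onset /∅/, coda /l/ ok; σ2 onset /fj/ (2C), coda /k/ ok → licit
[wsas.fo] — violates constraint 4: syllable 1 coda contains /s/ → illicit
[kaz.blid] — σ1 onset /k/, coda /z/ ok; σ2 onset /bl/ (2C), coda /d/ ok → licit
[zi.pij] — σ1 onset /z/, coda /∅/ ok; σ2 onset /p/, coda /j/ ok → licit
[gi.tlo] — σ1 onset /g/, coda /∅/ ok; σ2 onset /tl/ (2C), coda /∅/ ok → licit
[zka] — σ1 onset /zk/ (2C), coda /∅/ ok → licit

[wsas.fo]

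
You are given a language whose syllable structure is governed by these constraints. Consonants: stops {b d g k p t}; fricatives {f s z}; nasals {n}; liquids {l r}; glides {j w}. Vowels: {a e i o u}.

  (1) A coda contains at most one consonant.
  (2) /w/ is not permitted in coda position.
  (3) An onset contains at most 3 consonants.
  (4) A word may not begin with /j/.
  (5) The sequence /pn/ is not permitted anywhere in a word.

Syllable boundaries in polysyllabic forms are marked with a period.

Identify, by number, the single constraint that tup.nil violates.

tup.nil: contains banned sequence /pn/.
This is a violation of constraint 5: "The sequence /pn/ is not permitted anywhere in a word."
The remaining constraints (1, 2, 3, 4) are satisfied.

5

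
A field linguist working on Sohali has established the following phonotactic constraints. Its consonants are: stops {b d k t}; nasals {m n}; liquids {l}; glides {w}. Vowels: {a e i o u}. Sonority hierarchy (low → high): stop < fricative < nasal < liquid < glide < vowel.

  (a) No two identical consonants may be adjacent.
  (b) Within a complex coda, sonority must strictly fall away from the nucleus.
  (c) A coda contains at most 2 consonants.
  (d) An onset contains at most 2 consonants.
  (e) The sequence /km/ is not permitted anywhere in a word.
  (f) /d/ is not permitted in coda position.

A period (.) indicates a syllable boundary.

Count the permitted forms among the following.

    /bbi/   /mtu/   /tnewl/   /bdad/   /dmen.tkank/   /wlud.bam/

/bbi/ — violates constraint (a): adjacent identical consonants /bb/ → not permitted
/mtu/ — σ1 onset /mt/ (2C), coda /∅/ ok → permitted
/tnewl/ — σ1 onset /tn/ (2C), coda /wl/ (5→4 falls) ok → permitted
/bdad/ — violates constraint (f): syllable 1 coda contains /d/ → not permitted
/dmen.tkank/ — σ1 onset /dm/ (2C), coda /n/ ok; σ2 onset /tk/ (2C), coda /nk/ (3→1 falls) ok → permitted
/wlud.bam/ — violates constraint (f): syllable 1 coda contains /d/ → not permitted
Permitted: /mtu/, /tnewl/, /dmen.tkank/ → 3.

3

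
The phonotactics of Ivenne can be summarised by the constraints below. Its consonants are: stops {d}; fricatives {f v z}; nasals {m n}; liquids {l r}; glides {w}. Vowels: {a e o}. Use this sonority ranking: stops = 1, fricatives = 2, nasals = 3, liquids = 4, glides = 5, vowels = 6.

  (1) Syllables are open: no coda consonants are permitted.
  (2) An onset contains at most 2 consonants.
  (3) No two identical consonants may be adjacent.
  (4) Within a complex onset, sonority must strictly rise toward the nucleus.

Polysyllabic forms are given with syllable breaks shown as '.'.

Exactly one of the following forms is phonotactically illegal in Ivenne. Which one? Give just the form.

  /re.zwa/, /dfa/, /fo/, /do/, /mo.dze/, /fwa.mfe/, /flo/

/fwa.mfe/

/re.zwa/ — σ1 onset /r/, coda /∅/ ok; σ2 onset /zw/ (2→5 rises), coda /∅/ ok → phonotactically legal
/dfa/ — σ1 onset /df/ (1→2 rises), coda /∅/ ok → phonotactically legal
/fo/ — σ1 onset /f/, coda /∅/ ok → phonotactically legal
/do/ — σ1 onset /d/, coda /∅/ ok → phonotactically legal
/mo.dze/ — σ1 onset /m/, coda /∅/ ok; σ2 onset /dz/ (1→2 rises), coda /∅/ ok → phonotactically legal
/fwa.mfe/ — violates constraint 4: syllable 2 onset /mf/: /m/ (nasal, 3) → /f/ (fricative, 2) does not rise → phonotactically illegal
/flo/ — σ1 onset /fl/ (2→4 rises), coda /∅/ ok → phonotactically legal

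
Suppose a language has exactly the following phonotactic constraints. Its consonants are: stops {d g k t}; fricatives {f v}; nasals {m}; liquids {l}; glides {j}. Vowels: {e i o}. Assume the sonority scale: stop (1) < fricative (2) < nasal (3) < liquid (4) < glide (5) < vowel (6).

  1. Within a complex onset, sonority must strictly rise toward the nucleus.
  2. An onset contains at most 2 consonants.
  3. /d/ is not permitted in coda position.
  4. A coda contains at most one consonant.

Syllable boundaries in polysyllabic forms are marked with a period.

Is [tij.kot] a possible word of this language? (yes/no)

yes

[tij.kot] — σ1 onset /t/, coda /j/ ok; σ2 onset /k/, coda /t/ ok → permitted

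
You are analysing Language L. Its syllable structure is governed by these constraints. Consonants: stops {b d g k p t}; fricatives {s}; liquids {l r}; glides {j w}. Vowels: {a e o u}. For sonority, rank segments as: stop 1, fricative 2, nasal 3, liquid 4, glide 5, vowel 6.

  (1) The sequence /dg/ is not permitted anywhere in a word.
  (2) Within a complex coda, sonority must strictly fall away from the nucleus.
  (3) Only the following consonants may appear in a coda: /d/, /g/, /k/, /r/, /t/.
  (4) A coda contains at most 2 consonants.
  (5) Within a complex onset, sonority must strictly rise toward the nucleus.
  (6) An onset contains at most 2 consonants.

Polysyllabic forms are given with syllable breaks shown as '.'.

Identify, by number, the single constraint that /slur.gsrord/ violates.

6

/slur.gsrord/: syllable 2 onset /gsr/ has 3 consonants (> 2).
This is a violation of constraint 6: "An onset contains at most 2 consonants."
The remaining constraints (1, 2, 3, 4, 5) are satisfied.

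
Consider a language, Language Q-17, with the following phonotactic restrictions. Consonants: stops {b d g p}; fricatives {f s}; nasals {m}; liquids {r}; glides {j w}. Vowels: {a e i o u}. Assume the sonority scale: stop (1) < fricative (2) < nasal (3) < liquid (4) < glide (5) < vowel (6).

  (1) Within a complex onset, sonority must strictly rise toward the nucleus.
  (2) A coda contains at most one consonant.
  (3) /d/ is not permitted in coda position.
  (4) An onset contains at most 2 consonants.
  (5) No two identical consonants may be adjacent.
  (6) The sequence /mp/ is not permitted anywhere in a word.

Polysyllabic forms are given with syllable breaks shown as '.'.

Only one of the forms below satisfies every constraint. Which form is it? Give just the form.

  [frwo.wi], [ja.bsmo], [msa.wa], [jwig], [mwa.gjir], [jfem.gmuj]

[frwo.wi] — violates constraint 4: syllable 1 onset /frw/ has 3 consonants (> 2) → illicit
[ja.bsmo] — violates constraint 4: syllable 2 onset /bsm/ has 3 consonants (> 2) → illicit
[msa.wa] — violates constraint 1: syllable 1 onset /ms/: /m/ (nasal, 3) → /s/ (fricative, 2) does not rise → illicit
[jwig] — violates constraint 1: syllable 1 onset /jw/: /j/ (glide, 5) → /w/ (glide, 5) does not rise → illicit
[mwa.gjir] — σ1 onset /mw/ (3→5 rises), coda /∅/ ok; σ2 onset /gj/ (1→5 rises), coda /r/ ok → licit
[jfem.gmuj] — violates constraint 1: syllable 1 onset /jf/: /j/ (glide, 5) → /f/ (fricative, 2) does not rise → illicit

[mwa.gjir]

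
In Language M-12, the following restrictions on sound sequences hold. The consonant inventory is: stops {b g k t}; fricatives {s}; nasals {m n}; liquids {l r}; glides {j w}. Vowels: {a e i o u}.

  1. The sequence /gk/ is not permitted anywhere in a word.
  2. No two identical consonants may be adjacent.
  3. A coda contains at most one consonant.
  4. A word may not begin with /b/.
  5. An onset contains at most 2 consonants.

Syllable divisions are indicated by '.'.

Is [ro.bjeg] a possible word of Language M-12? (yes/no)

[ro.bjeg] — σ1 onset /r/, coda /∅/ ok; σ2 onset /bj/ (2C), coda /g/ ok → well-formed

yes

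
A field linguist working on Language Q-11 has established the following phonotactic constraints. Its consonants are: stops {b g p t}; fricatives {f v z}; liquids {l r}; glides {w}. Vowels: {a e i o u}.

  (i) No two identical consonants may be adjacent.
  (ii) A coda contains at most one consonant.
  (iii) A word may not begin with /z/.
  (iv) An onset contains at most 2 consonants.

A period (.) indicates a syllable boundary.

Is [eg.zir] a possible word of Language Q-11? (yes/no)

[eg.zir] — σ1 onset /∅/, coda /g/ ok; σ2 onset /z/, coda /r/ ok → phonotactically legal

yes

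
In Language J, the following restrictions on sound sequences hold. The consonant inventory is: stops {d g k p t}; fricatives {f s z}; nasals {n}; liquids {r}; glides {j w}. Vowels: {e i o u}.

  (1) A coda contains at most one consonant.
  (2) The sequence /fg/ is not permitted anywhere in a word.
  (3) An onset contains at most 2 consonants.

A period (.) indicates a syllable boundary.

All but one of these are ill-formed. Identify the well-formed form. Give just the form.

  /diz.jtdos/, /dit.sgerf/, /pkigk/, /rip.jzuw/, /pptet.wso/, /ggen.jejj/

/rip.jzuw/

/diz.jtdos/ — violates constraint 3: syllable 2 onset /jtd/ has 3 consonants (> 2) → ill-formed
/dit.sgerf/ — violates constraint 1: syllable 2 coda /rf/ has 2 consonants (> 1) → ill-formed
/pkigk/ — violates constraint 1: syllable 1 coda /gk/ has 2 consonants (> 1) → ill-formed
/rip.jzuw/ — σ1 onset /r/, coda /p/ ok; σ2 onset /jz/ (2C), coda /w/ ok → well-formed
/pptet.wso/ — violates constraint 3: syllable 1 onset /ppt/ has 3 consonants (> 2) → ill-formed
/ggen.jejj/ — violates constraint 1: syllable 2 coda /jj/ has 2 consonants (> 1) → ill-formed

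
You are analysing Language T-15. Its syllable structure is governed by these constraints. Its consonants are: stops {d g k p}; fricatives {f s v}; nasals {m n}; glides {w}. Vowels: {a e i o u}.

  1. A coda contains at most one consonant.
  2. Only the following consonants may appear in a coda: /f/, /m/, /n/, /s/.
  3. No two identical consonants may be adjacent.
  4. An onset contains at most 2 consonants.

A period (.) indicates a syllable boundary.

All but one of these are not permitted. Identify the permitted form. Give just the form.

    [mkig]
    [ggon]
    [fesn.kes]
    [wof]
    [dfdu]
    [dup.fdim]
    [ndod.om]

[mkig] — violates constraint 2: syllable 1 coda contains /g/, which is not a licensed coda consonant → not permitted
[ggon] — violates constraint 3: adjacent identical consonants /gg/ → not permitted
[fesn.kes] — violates constraint 1: syllable 1 coda /sn/ has 2 consonants (> 1) → not permitted
[wof] — σ1 onset /w/, coda /f/ ok → permitted
[dfdu] — violates constraint 4: syllable 1 onset /dfd/ has 3 consonants (> 2) → not permitted
[dup.fdim] — violates constraint 2: syllable 1 coda contains /p/, which is not a licensed coda consonant → not permitted
[ndod.om] — violates constraint 2: syllable 1 coda contains /d/, which is not a licensed coda consonant → not permitted

[wof]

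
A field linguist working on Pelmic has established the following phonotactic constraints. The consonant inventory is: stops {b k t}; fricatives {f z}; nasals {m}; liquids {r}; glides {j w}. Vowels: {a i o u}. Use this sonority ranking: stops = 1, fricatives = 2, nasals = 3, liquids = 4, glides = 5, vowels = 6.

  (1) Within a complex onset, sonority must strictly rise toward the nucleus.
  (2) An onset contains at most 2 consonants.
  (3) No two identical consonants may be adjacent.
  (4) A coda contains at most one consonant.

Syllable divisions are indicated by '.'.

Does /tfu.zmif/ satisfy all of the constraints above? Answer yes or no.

yes

/tfu.zmif/ — σ1 onset /tf/ (1→2 rises), coda /∅/ ok; σ2 onset /zm/ (2→3 rises), coda /f/ ok → well-formed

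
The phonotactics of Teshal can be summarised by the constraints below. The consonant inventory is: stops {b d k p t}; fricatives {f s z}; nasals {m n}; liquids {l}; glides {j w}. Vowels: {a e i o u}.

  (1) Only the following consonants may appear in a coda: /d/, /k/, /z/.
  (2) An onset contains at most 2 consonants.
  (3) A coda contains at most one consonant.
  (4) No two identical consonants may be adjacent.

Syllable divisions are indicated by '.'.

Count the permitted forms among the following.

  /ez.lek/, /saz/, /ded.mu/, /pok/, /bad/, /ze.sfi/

6

/ez.lek/ — σ1 onset /∅/, coda /z/ ok; σ2 onset /l/, coda /k/ ok → permitted
/saz/ — σ1 onset /s/, coda /z/ ok → permitted
/ded.mu/ — σ1 onset /d/, coda /d/ ok; σ2 onset /m/, coda /∅/ ok → permitted
/pok/ — σ1 onset /p/, coda /k/ ok → permitted
/bad/ — σ1 onset /b/, coda /d/ ok → permitted
/ze.sfi/ — σ1 onset /z/, coda /∅/ ok; σ2 onset /sf/ (2C), coda /∅/ ok → permitted
Permitted: /ez.lek/, /saz/, /ded.mu/, /pok/, /bad/, /ze.sfi/ → 6.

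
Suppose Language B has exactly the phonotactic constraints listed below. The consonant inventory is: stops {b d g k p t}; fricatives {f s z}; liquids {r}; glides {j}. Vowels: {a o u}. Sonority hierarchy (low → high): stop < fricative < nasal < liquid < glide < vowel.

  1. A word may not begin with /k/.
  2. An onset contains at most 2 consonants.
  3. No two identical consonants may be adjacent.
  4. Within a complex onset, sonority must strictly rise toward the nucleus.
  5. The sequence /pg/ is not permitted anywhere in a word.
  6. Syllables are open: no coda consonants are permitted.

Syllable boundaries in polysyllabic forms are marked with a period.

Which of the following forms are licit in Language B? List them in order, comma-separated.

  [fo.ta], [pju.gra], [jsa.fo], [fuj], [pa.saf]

[fo.ta], [pju.gra]

[fo.ta] — σ1 onset /f/, coda /∅/ ok; σ2 onset /t/, coda /∅/ ok → licit
[pju.gra] — σ1 onset /pj/ (1→5 rises), coda /∅/ ok; σ2 onset /gr/ (1→4 rises), coda /∅/ ok → licit
[jsa.fo] — violates constraint 4: syllable 1 onset /js/: /j/ (glide, 5) → /s/ (fricative, 2) does not rise → illicit
[fuj] — violates constraint 6: syllable 1 coda /j/ has 1 consonant (> 0) → illicit
[pa.saf] — violates constraint 6: syllable 2 coda /f/ has 1 consonant (> 0) → illicit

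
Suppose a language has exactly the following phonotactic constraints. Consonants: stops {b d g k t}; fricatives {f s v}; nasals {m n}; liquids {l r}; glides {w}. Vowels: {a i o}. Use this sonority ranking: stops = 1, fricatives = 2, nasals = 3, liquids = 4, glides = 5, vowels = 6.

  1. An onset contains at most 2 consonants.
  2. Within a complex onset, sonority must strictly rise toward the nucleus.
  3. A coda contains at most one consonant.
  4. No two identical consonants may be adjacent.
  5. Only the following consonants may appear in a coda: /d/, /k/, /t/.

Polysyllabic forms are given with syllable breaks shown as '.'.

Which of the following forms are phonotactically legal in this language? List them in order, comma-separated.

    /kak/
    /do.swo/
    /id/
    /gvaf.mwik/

/kak/ — σ1 onset /k/, coda /k/ ok → phonotactically legal
/do.swo/ — σ1 onset /d/, coda /∅/ ok; σ2 onset /sw/ (2→5 rises), coda /∅/ ok → phonotactically legal
/id/ — σ1 onset /∅/, coda /d/ ok → phonotactically legal
/gvaf.mwik/ — violates constraint 5: syllable 1 coda contains /f/, which is not a licensed coda consonant → phonotactically illegal

/kak/, /do.swo/, /id/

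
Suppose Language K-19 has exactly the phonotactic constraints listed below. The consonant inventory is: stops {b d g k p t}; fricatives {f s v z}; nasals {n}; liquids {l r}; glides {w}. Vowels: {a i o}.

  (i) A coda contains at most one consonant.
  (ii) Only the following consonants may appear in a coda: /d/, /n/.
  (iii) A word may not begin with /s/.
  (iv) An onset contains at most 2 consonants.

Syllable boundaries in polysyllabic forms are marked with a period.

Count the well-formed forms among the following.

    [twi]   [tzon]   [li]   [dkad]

[twi] — σ1 onset /tw/ (2C), coda /∅/ ok → well-formed
[tzon] — σ1 onset /tz/ (2C), coda /n/ ok → well-formed
[li] — σ1 onset /l/, coda /∅/ ok → well-formed
[dkad] — σ1 onset /dk/ (2C), coda /d/ ok → well-formed
Well-formed: [twi], [tzon], [li], [dkad] → 4.

4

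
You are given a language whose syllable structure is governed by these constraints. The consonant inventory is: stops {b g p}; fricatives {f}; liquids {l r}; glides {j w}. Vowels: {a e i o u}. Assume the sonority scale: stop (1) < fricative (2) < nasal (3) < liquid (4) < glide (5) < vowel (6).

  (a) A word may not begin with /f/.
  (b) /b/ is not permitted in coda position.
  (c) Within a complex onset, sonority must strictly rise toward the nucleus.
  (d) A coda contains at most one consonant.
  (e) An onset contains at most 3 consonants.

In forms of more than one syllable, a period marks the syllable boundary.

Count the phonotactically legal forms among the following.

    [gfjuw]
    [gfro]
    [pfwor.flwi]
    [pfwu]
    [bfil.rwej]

5

[gfjuw] — σ1 onset /gfj/ (1→2→5 rises), coda /w/ ok → phonotactically legal
[gfro] — σ1 onset /gfr/ (1→2→4 rises), coda /∅/ ok → phonotactically legal
[pfwor.flwi] — σ1 onset /pfw/ (1→2→5 rises), coda /r/ ok; σ2 onset /flw/ (2→4→5 rises), coda /∅/ ok → phonotactically legal
[pfwu] — σ1 onset /pfw/ (1→2→5 rises), coda /∅/ ok → phonotactically legal
[bfil.rwej] — σ1 onset /bf/ (1→2 rises), coda /l/ ok; σ2 onset /rw/ (4→5 rises), coda /j/ ok → phonotactically legal
Phonotactically legal: [gfjuw], [gfro], [pfwor.flwi], [pfwu], [bfil.rwej] → 5.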